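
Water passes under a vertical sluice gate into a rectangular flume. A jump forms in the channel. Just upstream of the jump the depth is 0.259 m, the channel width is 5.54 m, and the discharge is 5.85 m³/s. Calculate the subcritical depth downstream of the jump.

y₂ = 0.816 m

q = Q/b = 5.85/5.54 = 1.06 m²/s; V₁ = q/y₁ = 4.08 m/s. Fr₁ = V₁/√(g·y₁) = 2.56.
Conjugate-depth relation: y₂/y₁ = ½[√(1 + 8Fr₁²) − 1] = ½[√53.34 − 1] = 3.15.
y₂ = 3.15 × 0.259 = 0.816 m.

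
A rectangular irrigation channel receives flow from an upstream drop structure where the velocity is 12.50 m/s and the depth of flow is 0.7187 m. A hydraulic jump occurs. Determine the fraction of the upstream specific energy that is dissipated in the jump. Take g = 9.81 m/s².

ΔE/E₁ = 0.465 (46.5%)

Fr₁ = V₁/√(g·y₁) = 12.50/√(9.81×0.7187) = 4.708.
Conjugate-depth relation: y₂/y₁ = ½[√(1 + 8Fr₁²) − 1] = ½[√178.29 − 1] = 6.176.
y₂ = 6.176 × 0.7187 = 4.439 m.
E₁ = y₁ + V₁²/2g = 8.683 m. ΔE = (y₂ − y₁)³/(4y₁y₂) = 4.035 m. ΔE/E₁ = 4.035/8.683 = 0.465.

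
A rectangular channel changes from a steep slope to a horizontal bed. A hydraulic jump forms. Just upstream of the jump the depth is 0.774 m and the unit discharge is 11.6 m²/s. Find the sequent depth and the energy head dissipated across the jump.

V₁ = q/y₁ = 11.6/0.774 = 15.0 m/s. Fr₁ = V₁/√(g·y₁) = 15.0/√(9.81×0.774) = 5.44.
From the momentum equation for a rectangular channel, y₂/y₁ = ½[√(1 + 8Fr₁²) − 1] = ½[√237.7 − 1] = 7.21.
y₂ = 7.21 × 0.774 = 5.58 m.
Head loss: ΔE = (y₂ − y₁)³/(4y₁y₂) = (5.58 − 0.774)³/(4×0.774×5.58) = 111/17.3 = 6.42 m.

y₂ = 5.58 m; ΔE = 6.42 m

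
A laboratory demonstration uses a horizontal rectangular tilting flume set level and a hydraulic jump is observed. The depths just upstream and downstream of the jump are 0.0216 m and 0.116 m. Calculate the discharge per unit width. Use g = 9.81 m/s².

For a rectangular channel the momentum equation gives q² = ½·g·y₁·y₂·(y₁ + y₂) = ½×9.81×0.0216×0.116×0.138 = 0.00169.
q = √0.00169 = 0.0411 m²/s.

q = 0.0411 m²/s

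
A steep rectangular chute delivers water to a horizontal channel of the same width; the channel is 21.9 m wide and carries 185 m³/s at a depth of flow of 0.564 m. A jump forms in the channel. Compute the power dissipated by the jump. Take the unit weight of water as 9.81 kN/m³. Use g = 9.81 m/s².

q = Q/b = 185/21.9 = 8.45 m²/s; V₁ = q/y₁ = 15.0 m/s. Fr₁ = V₁/√(g·y₁) = 6.37.
By Bélanger, y₂/y₁ = ½[√(1 + 8Fr₁²) − 1] = ½[√325.4 − 1] = 8.52.
y₂ = 8.52 × 0.564 = 4.80 m.
Head loss: ΔE = (y₂ − y₁)³/(4y₁y₂) = (4.80 − 0.564)³/(4×0.564×4.80) = 76.3/10.8 = 7.04 m.
P = γ·Q·ΔE = 9.81 × 185 × 7.04 = 12769 kW.

P = 12769 kW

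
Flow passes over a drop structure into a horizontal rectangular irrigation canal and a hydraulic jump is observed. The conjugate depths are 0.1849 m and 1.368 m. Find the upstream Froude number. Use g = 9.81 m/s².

For a rectangular channel the momentum equation gives q² = ½·g·y₁·y₂·(y₁ + y₂) = ½×9.81×0.1849×1.368×1.553 = 1.927.
q = √1.927 = 1.388 m²/s.
V₁ = q/y₁ = 7.507 m/s; Fr₁ = V₁/√(g·y₁) = 5.574.

Fr₁ = 5.574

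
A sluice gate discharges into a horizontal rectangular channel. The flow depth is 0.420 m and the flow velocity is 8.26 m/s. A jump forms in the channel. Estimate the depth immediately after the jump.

Fr₁ = V₁/√(g·y₁) = 8.26/√(9.81×0.420) = 4.07.
Bélanger equation: y₂/y₁ = ½[√(1 + 8Fr₁²) − 1] = ½[√133.5 − 1] = 5.28.
y₂ = 5.28 × 0.420 = 2.22 m.

y₂ = 2.22 m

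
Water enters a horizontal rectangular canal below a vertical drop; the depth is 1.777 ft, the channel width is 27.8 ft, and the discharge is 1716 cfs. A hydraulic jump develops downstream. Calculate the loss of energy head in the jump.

ΔE = 9.309 ft

q = Q/b = 1716/27.8 = 61.73 ft²/s; V₁ = q/y₁ = 34.74 ft/s. Fr₁ = V₁/√(g·y₁) = 4.592.
Bélanger equation: y₂/y₁ = ½[√(1 + 8Fr₁²) − 1] = ½[√169.70 − 1] = 6.013.
y₂ = 6.013 × 1.777 = 10.69 ft.
Head loss: ΔE = (y₂ − y₁)³/(4y₁y₂) = (10.69 − 1.777)³/(4×1.777×10.69) = 707.1/75.96 = 9.309 ft.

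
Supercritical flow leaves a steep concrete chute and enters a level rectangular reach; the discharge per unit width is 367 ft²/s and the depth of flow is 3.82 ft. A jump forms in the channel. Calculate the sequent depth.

V₁ = q/y₁ = 367/3.82 = 96.1 ft/s. Fr₁ = V₁/√(g·y₁) = 96.1/√(32.2×3.82) = 8.66.
Sequent-depth ratio: y₂/y₁ = ½[√(1 + 8Fr₁²) − 1] = ½[√601.3 − 1] = 11.8.
y₂ = 11.8 × 3.82 = 44.9 ft.

y₂ = 44.9 ft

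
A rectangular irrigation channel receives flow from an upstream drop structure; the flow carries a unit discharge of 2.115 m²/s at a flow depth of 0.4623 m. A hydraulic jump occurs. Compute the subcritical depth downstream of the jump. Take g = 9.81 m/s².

y₂ = 1.192 m

V₁ = q/y₁ = 2.115/0.4623 = 4.575 m/s. Fr₁ = V₁/√(g·y₁) = 4.575/√(9.81×0.4623) = 2.148.
Sequent-depth ratio: y₂/y₁ = ½[√(1 + 8Fr₁²) − 1] = ½[√37.921 − 1] = 2.579.
y₂ = 2.579 × 0.4623 = 1.192 m.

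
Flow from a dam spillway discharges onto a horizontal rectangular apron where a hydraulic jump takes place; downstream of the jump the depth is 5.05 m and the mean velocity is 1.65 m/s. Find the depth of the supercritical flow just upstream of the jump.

Fr₂ = V₂/√(g·y₂) = 1.65/√(9.81×5.05) = 0.234.
From the momentum equation (using Fr₂), y₁/y₂ = ½[√(1 + 8Fr₂²) − 1] = ½[√1.440 − 1] = 0.0999.
y₁ = 0.0999 × 5.05 = 0.505 m.

y₁ = 0.505 m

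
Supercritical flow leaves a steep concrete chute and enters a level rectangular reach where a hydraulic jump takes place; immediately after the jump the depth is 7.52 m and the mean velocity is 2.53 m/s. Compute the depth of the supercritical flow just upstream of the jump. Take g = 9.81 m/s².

Fr₂ = V₂/√(g·y₂) = 2.53/√(9.81×7.52) = 0.295.
Since the conjugate-depth ratio holds either way, y₁/y₂ = ½[√(1 + 8Fr₂²) − 1] = ½[√1.694 − 1] = 0.151.
y₁ = 0.151 × 7.52 = 1.13 m.

y₁ = 1.13 m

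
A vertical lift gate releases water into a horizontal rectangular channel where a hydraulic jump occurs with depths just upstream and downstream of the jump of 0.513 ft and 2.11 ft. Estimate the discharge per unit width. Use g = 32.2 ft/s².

For a rectangular channel the momentum equation gives q² = ½·g·y₁·y₂·(y₁ + y₂) = ½×32.2×0.513×2.11×2.62 = 45.7.
q = √45.7 = 6.76 ft²/s.

q = 6.76 ft²/s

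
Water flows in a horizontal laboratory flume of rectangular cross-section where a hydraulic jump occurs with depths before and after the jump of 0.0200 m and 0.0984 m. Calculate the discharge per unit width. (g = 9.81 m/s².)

q = 0.0338 m²/s

For a rectangular channel the momentum equation gives q² = ½·g·y₁·y₂·(y₁ + y₂) = ½×9.81×0.0200×0.0984×0.118 = 0.00114.
q = √0.00114 = 0.0338 m²/s.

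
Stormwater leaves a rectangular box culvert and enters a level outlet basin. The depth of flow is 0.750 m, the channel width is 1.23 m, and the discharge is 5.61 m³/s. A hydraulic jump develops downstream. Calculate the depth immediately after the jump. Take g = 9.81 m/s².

q = Q/b = 5.61/1.23 = 4.56 m²/s; V₁ = q/y₁ = 6.08 m/s. Fr₁ = V₁/√(g·y₁) = 2.24.
Bélanger equation: y₂/y₁ = ½[√(1 + 8Fr₁²) − 1] = ½[√41.21 − 1] = 2.71.
y₂ = 2.71 × 0.750 = 2.03 m.

y₂ = 2.03 m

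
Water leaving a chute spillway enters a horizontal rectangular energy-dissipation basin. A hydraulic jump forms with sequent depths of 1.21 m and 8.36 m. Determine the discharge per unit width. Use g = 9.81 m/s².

q = 21.8 m²/s

For a rectangular channel the momentum equation gives q² = ½·g·y₁·y₂·(y₁ + y₂) = ½×9.81×1.21×8.36×9.57 = 475.
q = √475 = 21.8 m²/s.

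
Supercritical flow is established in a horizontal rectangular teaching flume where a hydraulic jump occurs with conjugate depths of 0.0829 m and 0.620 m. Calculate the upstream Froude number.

Fr₁ = 5.63

For a rectangular channel the momentum equation gives q² = ½·g·y₁·y₂·(y₁ + y₂) = ½×9.81×0.0829×0.620×0.703 = 0.177.
q = √0.177 = 0.421 m²/s.
V₁ = q/y₁ = 5.08 m/s; Fr₁ = V₁/√(g·y₁) = 5.63.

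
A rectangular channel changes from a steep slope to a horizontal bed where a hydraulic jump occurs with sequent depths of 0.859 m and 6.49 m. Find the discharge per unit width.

q = 14.2 m²/s

For a rectangular channel the momentum equation gives q² = ½·g·y₁·y₂·(y₁ + y₂) = ½×9.81×0.859×6.49×7.35 = 201.
q = √201 = 14.2 m²/s.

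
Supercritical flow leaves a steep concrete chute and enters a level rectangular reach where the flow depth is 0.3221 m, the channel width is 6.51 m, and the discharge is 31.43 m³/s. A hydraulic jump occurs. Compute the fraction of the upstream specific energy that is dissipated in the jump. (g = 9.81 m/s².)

ΔE/E₁ = 0.680 (68.0%)

q = Q/b = 31.43/6.51 = 4.828 m²/s; V₁ = q/y₁ = 14.99 m/s. Fr₁ = V₁/√(g·y₁) = 8.432.
Conjugate-depth relation: y₂/y₁ = ½[√(1 + 8Fr₁²) − 1] = ½[√569.82 − 1] = 11.44.
y₂ = 11.44 × 0.3221 = 3.683 m.
E₁ = y₁ + V₁²/2g = 11.77 m. ΔE = (y₂ − y₁)³/(4y₁y₂) = 8.002 m. ΔE/E₁ = 8.002/11.77 = 0.680.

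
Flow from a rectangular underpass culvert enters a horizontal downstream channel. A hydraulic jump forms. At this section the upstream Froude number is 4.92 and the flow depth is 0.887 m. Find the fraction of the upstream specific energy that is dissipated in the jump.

ΔE/E₁ = 0.484 (48.4%)

Fr₁ = 4.92 (given).
Sequent-depth ratio: y₂/y₁ = ½[√(1 + 8Fr₁²) − 1] = ½[√194.7 − 1] = 6.48.
y₂ = 6.48 × 0.887 = 5.74 m.
E₁ = y₁(1 + Fr₁²/2) = 0.887×(1 + 4.92²/2) = 11.6 m. ΔE = (y₂ − y₁)³/(4y₁y₂) = 5.62 m. ΔE/E₁ = 5.62/11.6 = 0.484.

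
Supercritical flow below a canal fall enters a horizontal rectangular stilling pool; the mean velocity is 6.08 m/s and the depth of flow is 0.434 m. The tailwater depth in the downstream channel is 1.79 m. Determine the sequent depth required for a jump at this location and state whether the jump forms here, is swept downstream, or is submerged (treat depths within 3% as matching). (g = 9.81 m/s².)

y₂ = 1.60 m; the jump is submerged

Fr₁ = V₁/√(g·y₁) = 6.08/√(9.81×0.434) = 2.95.
Conjugate-depth relation: y₂/y₁ = ½[√(1 + 8Fr₁²) − 1] = ½[√70.46 − 1] = 3.70.
y₂ = 3.70 × 0.434 = 1.60 m.
Tailwater y_tw = 1.79 m: y_tw > y₂, so the jump is submerged.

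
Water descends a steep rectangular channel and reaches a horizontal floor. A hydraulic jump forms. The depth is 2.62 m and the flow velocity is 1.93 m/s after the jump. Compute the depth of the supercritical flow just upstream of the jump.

y₁ = 0.615 m

Fr₂ = V₂/√(g·y₂) = 1.93/√(9.81×2.62) = 0.381.
Applying the sequent-depth relation in reverse, y₁/y₂ = ½[√(1 + 8Fr₂²) − 1] = ½[√2.159 − 1] = 0.235.
y₁ = 0.235 × 2.62 = 0.615 m.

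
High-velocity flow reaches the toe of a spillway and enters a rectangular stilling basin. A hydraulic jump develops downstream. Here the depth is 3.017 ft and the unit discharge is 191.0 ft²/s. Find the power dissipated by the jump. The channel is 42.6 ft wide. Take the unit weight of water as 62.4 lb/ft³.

P = 35514 hp

V₁ = q/y₁ = 191.0/3.017 = 63.31 ft/s. Fr₁ = V₁/√(g·y₁) = 63.31/√(32.2×3.017) = 6.423.
By Bélanger, y₂/y₁ = ½[√(1 + 8Fr₁²) − 1] = ½[√331.05 − 1] = 8.597.
y₂ = 8.597 × 3.017 = 25.94 ft.
Head loss: ΔE = (y₂ − y₁)³/(4y₁y₂) = (25.94 − 3.017)³/(4×3.017×25.94) = 12042/313.0 = 38.47 ft.
Q = q·b = 191.0 × 42.6 = 8137 cfs. P = γ·Q·ΔE/550 = 62.4 × 8137 × 38.47 / 550 = 35514 hp.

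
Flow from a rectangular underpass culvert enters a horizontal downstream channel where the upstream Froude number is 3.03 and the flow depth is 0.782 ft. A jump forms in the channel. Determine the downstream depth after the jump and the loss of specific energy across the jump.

Fr₁ = 3.03 (given).
From the momentum equation for a rectangular channel, y₂/y₁ = ½[√(1 + 8Fr₁²) − 1] = ½[√74.45 − 1] = 3.81.
y₂ = 3.81 × 0.782 = 2.98 ft.
V₁ = Fr₁·√(g·y₁) = 3.03×√(32.2×0.782) = 15.2 ft/s; q = V₁·y₁ = 11.9 ft²/s. V₂ = q/y₂ = 11.9/2.98 = 3.99 ft/s. E₁ = y₁ + V₁²/2g = 4.37 ft; E₂ = y₂ + V₂²/2g = 3.23 ft. ΔE = E₁ − E₂ = 1.14 ft.

y₂ = 2.98 ft; ΔE = 1.14 ft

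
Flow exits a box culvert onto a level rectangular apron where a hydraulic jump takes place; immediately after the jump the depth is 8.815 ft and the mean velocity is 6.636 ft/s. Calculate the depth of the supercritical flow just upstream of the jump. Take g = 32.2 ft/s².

y₁ = 2.191 ft

Fr₂ = V₂/√(g·y₂) = 6.636/√(32.2×8.815) = 0.3939.
Since the conjugate-depth ratio holds either way, y₁/y₂ = ½[√(1 + 8Fr₂²) − 1] = ½[√2.2412 − 1] = 0.2485.
y₁ = 0.2485 × 8.815 = 2.191 ft.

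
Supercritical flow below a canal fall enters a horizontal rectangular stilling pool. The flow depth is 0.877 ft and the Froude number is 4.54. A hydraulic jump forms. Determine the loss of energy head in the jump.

ΔE = 4.45 ft

Fr₁ = 4.54 (given).
From the momentum equation for a rectangular channel, y₂/y₁ = ½[√(1 + 8Fr₁²) − 1] = ½[√165.9 − 1] = 5.94.
y₂ = 5.94 × 0.877 = 5.21 ft.
V₁ = Fr₁·√(g·y₁) = 4.54×√(32.2×0.877) = 24.1 ft/s; q = V₁·y₁ = 21.2 ft²/s. V₂ = q/y₂ = 21.2/5.21 = 4.06 ft/s. E₁ = y₁ + V₁²/2g = 9.92 ft; E₂ = y₂ + V₂²/2g = 5.47 ft. ΔE = E₁ − E₂ = 4.45 ft.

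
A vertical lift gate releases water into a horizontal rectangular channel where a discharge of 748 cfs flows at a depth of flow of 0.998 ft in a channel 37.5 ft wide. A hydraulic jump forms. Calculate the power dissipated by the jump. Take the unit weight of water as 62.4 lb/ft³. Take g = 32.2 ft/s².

P = 203 hp

q = Q/b = 748/37.5 = 19.9 ft²/s; V₁ = q/y₁ = 20.0 ft/s. Fr₁ = V₁/√(g·y₁) = 3.53.
Sequent-depth ratio: y₂/y₁ = ½[√(1 + 8Fr₁²) − 1] = ½[√100.4 − 1] = 4.51.
y₂ = 4.51 × 0.998 = 4.50 ft.
V₂ = q/y₂ = 19.9/4.50 = 4.43 ft/s. E₁ = y₁ + V₁²/2g = 7.20 ft; E₂ = y₂ + V₂²/2g = 4.81 ft. ΔE = E₁ − E₂ = 2.39 ft.
P = γ·Q·ΔE/550 = 62.4 × 748 × 2.39 / 550 = 203 hp.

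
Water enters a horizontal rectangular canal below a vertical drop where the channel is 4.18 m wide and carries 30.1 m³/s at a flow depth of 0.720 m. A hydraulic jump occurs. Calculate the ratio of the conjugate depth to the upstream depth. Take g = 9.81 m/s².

y₂/y₁ = 4.85

q = Q/b = 30.1/4.18 = 7.20 m²/s; V₁ = q/y₁ = 10.0 m/s. Fr₁ = V₁/√(g·y₁) = 3.76.
By Bélanger, y₂/y₁ = ½[√(1 + 8Fr₁²) − 1] = ½[√114.3 − 1] = 4.85.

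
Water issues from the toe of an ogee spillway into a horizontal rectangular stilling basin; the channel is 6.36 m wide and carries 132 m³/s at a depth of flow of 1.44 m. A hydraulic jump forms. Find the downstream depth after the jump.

q = Q/b = 132/6.36 = 20.8 m²/s; V₁ = q/y₁ = 14.4 m/s. Fr₁ = V₁/√(g·y₁) = 3.83.
Sequent-depth ratio: y₂/y₁ = ½[√(1 + 8Fr₁²) − 1] = ½[√118.6 − 1] = 4.95.
y₂ = 4.95 × 1.44 = 7.12 m.

y₂ = 7.12 m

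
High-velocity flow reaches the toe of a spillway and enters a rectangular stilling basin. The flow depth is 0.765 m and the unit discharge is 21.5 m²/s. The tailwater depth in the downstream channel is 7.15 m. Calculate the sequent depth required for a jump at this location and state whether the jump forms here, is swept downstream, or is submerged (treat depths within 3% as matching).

y₂ = 10.7 m; the jump is swept downstream

V₁ = q/y₁ = 21.5/0.765 = 28.1 m/s. Fr₁ = V₁/√(g·y₁) = 28.1/√(9.81×0.765) = 10.3.
By Bélanger, y₂/y₁ = ½[√(1 + 8Fr₁²) − 1] = ½[√843.0 − 1] = 14.0.
y₂ = 14.0 × 0.765 = 10.7 m.
Tailwater y_tw = 7.15 m: y_tw < y₂, so the jump is swept downstream.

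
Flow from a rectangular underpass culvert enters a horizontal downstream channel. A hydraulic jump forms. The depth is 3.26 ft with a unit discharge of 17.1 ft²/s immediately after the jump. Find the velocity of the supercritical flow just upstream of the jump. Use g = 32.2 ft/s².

V₂ = q/y₂ = 17.1/3.26 = 5.25 ft/s; Fr₂ = V₂/√(g·y₂) = 0.512.
From the momentum equation (using Fr₂), y₁/y₂ = ½[√(1 + 8Fr₂²) − 1] = ½[√3.097 − 1] = 0.380.
y₁ = 0.380 × 3.26 = 1.24 ft.
V₁ = q/y₁ = 17.1/1.24 = 13.8 ft/s.

V₁ = 13.8 ft/s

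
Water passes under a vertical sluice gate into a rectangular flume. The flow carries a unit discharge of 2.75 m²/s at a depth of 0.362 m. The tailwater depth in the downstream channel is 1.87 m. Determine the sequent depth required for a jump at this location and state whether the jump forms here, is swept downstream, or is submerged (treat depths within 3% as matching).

V₁ = q/y₁ = 2.75/0.362 = 7.60 m/s. Fr₁ = V₁/√(g·y₁) = 7.60/√(9.81×0.362) = 4.03.
Bélanger equation: y₂/y₁ = ½[√(1 + 8Fr₁²) − 1] = ½[√131.0 − 1] = 5.22.
y₂ = 5.22 × 0.362 = 1.89 m.
Tailwater y_tw = 1.87 m: y_tw ≈ y₂, so the jump forms here.

y₂ = 1.89 m; the jump forms here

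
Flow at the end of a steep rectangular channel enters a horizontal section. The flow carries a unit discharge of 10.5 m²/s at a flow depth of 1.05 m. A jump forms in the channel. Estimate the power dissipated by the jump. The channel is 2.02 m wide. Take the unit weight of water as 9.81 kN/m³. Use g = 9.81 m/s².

V₁ = q/y₁ = 10.5/1.05 = 10.0 m/s. Fr₁ = V₁/√(g·y₁) = 10.0/√(9.81×1.05) = 3.12.
Sequent-depth ratio: y₂/y₁ = ½[√(1 + 8Fr₁²) − 1] = ½[√78.67 − 1] = 3.93.
y₂ = 3.93 × 1.05 = 4.13 m.
V₂ = q/y₂ = 10.5/4.13 = 2.54 m/s. E₁ = y₁ + V₁²/2g = 6.15 m; E₂ = y₂ + V₂²/2g = 4.46 m. ΔE = E₁ − E₂ = 1.69 m.
Q = q·b = 10.5 × 2.02 = 21.2 m³/s. P = γ·Q·ΔE = 9.81 × 21.2 × 1.69 = 351 kW.

P = 351 kW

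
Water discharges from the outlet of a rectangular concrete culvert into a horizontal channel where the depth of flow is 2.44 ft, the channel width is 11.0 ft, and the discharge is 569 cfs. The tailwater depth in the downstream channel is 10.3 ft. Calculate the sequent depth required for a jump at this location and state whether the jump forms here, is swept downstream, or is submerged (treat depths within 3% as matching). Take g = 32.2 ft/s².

q = Q/b = 569/11.0 = 51.7 ft²/s; V₁ = q/y₁ = 21.2 ft/s. Fr₁ = V₁/√(g·y₁) = 2.39.
Conjugate-depth relation: y₂/y₁ = ½[√(1 + 8Fr₁²) − 1] = ½[√46.76 − 1] = 2.92.
y₂ = 2.92 × 2.44 = 7.12 ft.
Tailwater y_tw = 10.3 ft: y_tw > y₂, so the jump is submerged.

y₂ = 7.12 ft; the jump is submerged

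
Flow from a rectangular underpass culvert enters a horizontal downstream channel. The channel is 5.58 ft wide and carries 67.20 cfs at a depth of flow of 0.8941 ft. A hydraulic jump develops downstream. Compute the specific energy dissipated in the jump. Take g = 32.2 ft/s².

ΔE = 0.6568 ft

q = Q/b = 67.20/5.58 = 12.04 ft²/s; V₁ = q/y₁ = 13.47 ft/s. Fr₁ = V₁/√(g·y₁) = 2.510.
Conjugate-depth relation: y₂/y₁ = ½[√(1 + 8Fr₁²) − 1] = ½[√51.413 − 1] = 3.085.
y₂ = 3.085 × 0.8941 = 2.758 ft.
V₂ = q/y₂ = 12.04/2.758 = 4.366 ft/s. E₁ = y₁ + V₁²/2g = 3.711 ft; E₂ = y₂ + V₂²/2g = 3.054 ft. ΔE = E₁ − E₂ = 0.6568 ft.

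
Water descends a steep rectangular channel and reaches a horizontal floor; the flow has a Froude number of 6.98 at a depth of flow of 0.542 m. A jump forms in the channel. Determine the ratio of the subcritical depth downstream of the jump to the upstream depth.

y₂/y₁ = 9.38

Fr₁ = 6.98 (given).
Conjugate-depth relation: y₂/y₁ = ½[√(1 + 8Fr₁²) − 1] = ½[√390.8 − 1] = 9.38.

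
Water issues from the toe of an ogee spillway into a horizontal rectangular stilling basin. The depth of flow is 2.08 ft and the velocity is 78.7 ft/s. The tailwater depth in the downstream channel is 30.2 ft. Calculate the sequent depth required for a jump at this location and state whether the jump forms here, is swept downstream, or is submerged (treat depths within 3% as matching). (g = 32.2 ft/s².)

y₂ = 27.3 ft; the jump is submerged

Fr₁ = V₁/√(g·y₁) = 78.7/√(32.2×2.08) = 9.62.
From the momentum equation for a rectangular channel, y₂/y₁ = ½[√(1 + 8Fr₁²) − 1] = ½[√740.8 − 1] = 13.1.
y₂ = 13.1 × 2.08 = 27.3 ft.
Tailwater y_tw = 30.2 ft: y_tw > y₂, so the jump is submerged.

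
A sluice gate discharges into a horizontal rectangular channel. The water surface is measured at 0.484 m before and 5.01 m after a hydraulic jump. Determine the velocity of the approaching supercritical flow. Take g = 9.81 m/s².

For a rectangular channel the momentum equation gives q² = ½·g·y₁·y₂·(y₁ + y₂) = ½×9.81×0.484×5.01×5.49 = 65.3.
q = √65.3 = 8.08 m²/s.
V₁ = q/y₁ = 8.08/0.484 = 16.7 m/s.

V₁ = 16.7 m/s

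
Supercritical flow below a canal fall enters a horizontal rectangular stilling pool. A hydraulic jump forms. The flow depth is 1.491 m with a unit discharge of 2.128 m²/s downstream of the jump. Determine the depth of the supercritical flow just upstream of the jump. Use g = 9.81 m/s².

y₁ = 0.3385 m

V₂ = q/y₂ = 2.128/1.491 = 1.427 m/s; Fr₂ = V₂/√(g·y₂) = 0.3732.
From the momentum equation (using Fr₂), y₁/y₂ = ½[√(1 + 8Fr₂²) − 1] = ½[√2.1141 − 1] = 0.2270.
y₁ = 0.2270 × 1.491 = 0.3385 m.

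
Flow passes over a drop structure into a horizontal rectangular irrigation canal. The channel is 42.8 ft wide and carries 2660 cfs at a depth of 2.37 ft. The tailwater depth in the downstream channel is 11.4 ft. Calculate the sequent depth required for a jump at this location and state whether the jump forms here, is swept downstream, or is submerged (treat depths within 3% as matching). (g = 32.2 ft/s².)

y₂ = 8.95 ft; the jump is submerged

q = Q/b = 2660/42.8 = 62.1 ft²/s; V₁ = q/y₁ = 26.2 ft/s. Fr₁ = V₁/√(g·y₁) = 3.00.
By Bélanger, y₂/y₁ = ½[√(1 + 8Fr₁²) − 1] = ½[√73.09 − 1] = 3.77.
y₂ = 3.77 × 2.37 = 8.95 ft.
Tailwater y_tw = 11.4 ft: y_tw > y₂, so the jump is submerged.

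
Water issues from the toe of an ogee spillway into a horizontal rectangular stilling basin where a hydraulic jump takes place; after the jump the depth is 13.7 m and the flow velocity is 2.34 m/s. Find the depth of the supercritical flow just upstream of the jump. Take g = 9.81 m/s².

y₁ = 1.04 m

Fr₂ = V₂/√(g·y₂) = 2.34/√(9.81×13.7) = 0.202.
Since the conjugate-depth ratio holds either way, y₁/y₂ = ½[√(1 + 8Fr₂²) − 1] = ½[√1.326 − 1] = 0.0757.
y₁ = 0.0757 × 13.7 = 1.04 m.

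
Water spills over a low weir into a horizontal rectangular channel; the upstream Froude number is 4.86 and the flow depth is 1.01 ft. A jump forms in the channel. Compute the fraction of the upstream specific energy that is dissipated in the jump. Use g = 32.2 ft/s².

Fr₁ = 4.86 (given).
Bélanger equation: y₂/y₁ = ½[√(1 + 8Fr₁²) − 1] = ½[√190.0 − 1] = 6.39.
y₂ = 6.39 × 1.01 = 6.46 ft.
E₁ = y₁(1 + Fr₁²/2) = 1.01×(1 + 4.86²/2) = 12.9 ft. ΔE = (y₂ − y₁)³/(4y₁y₂) = 6.19 ft. ΔE/E₁ = 6.19/12.9 = 0.478.

ΔE/E₁ = 0.478 (47.8%)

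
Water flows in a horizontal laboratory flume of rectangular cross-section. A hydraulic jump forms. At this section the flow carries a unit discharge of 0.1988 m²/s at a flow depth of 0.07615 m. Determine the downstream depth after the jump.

y₂ = 0.2894 m

V₁ = q/y₁ = 0.1988/0.07615 = 2.611 m/s. Fr₁ = V₁/√(g·y₁) = 2.611/√(9.81×0.07615) = 3.020.
Sequent-depth ratio: y₂/y₁ = ½[√(1 + 8Fr₁²) − 1] = ½[√73.987 − 1] = 3.801.
y₂ = 3.801 × 0.07615 = 0.2894 m.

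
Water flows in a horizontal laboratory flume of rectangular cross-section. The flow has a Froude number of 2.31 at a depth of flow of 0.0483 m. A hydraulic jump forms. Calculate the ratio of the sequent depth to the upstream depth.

y₂/y₁ = 2.80

Fr₁ = 2.31 (given).
By Bélanger, y₂/y₁ = ½[√(1 + 8Fr₁²) − 1] = ½[√43.69 − 1] = 2.80.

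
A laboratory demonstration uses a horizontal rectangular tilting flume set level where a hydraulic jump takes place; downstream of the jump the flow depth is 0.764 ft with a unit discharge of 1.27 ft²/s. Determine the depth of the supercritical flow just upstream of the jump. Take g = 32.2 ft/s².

V₂ = q/y₂ = 1.27/0.764 = 1.66 ft/s; Fr₂ = V₂/√(g·y₂) = 0.335.
The Bélanger relation is symmetric: y₁/y₂ = ½[√(1 + 8Fr₂²) − 1] = ½[√1.899 − 1] = 0.189.
y₁ = 0.189 × 0.764 = 0.144 ft.

y₁ = 0.144 ft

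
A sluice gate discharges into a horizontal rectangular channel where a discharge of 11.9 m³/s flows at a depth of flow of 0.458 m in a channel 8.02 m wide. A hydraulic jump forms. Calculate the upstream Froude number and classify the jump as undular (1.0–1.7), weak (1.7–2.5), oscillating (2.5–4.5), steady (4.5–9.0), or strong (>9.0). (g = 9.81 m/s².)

q = Q/b = 11.9/8.02 = 1.48 m²/s; V₁ = q/y₁ = 3.24 m/s. Fr₁ = V₁/√(g·y₁) = 1.53.
Fr₁ = 1.53 lies in the undular range.

Fr₁ = 1.53; undular jump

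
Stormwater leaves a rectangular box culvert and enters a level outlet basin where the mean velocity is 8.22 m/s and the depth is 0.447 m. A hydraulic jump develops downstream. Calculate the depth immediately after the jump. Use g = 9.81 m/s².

Fr₁ = V₁/√(g·y₁) = 8.22/√(9.81×0.447) = 3.93.
By Bélanger, y₂/y₁ = ½[√(1 + 8Fr₁²) − 1] = ½[√124.3 − 1] = 5.07.
y₂ = 5.07 × 0.447 = 2.27 m.

y₂ = 2.27 m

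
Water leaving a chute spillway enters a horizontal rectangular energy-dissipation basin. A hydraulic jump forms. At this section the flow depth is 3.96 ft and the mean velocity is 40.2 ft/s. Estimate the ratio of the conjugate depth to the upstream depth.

y₂/y₁ = 4.56

Fr₁ = V₁/√(g·y₁) = 40.2/√(32.2×3.96) = 3.56.
Conjugate-depth relation: y₂/y₁ = ½[√(1 + 8Fr₁²) − 1] = ½[√102.4 − 1] = 4.56.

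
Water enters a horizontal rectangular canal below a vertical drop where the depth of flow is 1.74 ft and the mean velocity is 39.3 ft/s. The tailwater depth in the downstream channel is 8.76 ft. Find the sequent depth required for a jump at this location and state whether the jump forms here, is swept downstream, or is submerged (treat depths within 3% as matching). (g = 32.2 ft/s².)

Fr₁ = V₁/√(g·y₁) = 39.3/√(32.2×1.74) = 5.25.
Conjugate-depth relation: y₂/y₁ = ½[√(1 + 8Fr₁²) − 1] = ½[√221.5 − 1] = 6.94.
y₂ = 6.94 × 1.74 = 12.1 ft.
Tailwater y_tw = 8.76 ft: y_tw < y₂, so the jump is swept downstream.

y₂ = 12.1 ft; the jump is swept downstream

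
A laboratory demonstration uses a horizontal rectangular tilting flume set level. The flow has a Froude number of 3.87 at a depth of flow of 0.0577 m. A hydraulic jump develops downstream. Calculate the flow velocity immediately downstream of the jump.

Fr₁ = 3.87 (given).
Sequent-depth ratio: y₂/y₁ = ½[√(1 + 8Fr₁²) − 1] = ½[√120.8 − 1] = 5.00.
y₂ = 5.00 × 0.0577 = 0.288 m.
V₁ = Fr₁·√(g·y₁) = 3.87×√(9.81×0.0577) = 2.91 m/s; q = V₁·y₁ = 0.168 m²/s.
V₂ = q/y₂ = 0.168/0.288 = 0.583 m/s.

V₂ = 0.583 m/s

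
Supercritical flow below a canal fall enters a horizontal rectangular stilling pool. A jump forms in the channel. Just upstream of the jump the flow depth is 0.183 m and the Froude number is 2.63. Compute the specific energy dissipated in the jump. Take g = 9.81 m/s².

Fr₁ = 2.63 (given).
Conjugate-depth relation: y₂/y₁ = ½[√(1 + 8Fr₁²) − 1] = ½[√56.34 − 1] = 3.25.
y₂ = 3.25 × 0.183 = 0.595 m.
Head loss: ΔE = (y₂ − y₁)³/(4y₁y₂) = (0.595 − 0.183)³/(4×0.183×0.595) = 0.0701/0.436 = 0.161 m.

ΔE = 0.161 m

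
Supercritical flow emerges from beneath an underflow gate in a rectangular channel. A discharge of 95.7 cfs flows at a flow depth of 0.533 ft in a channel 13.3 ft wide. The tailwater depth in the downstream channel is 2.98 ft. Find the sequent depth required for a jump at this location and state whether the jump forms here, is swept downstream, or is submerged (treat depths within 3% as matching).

q = Q/b = 95.7/13.3 = 7.20 ft²/s; V₁ = q/y₁ = 13.5 ft/s. Fr₁ = V₁/√(g·y₁) = 3.26.
Sequent-depth ratio: y₂/y₁ = ½[√(1 + 8Fr₁²) − 1] = ½[√85.95 − 1] = 4.14.
y₂ = 4.14 × 0.533 = 2.20 ft.
Tailwater y_tw = 2.98 ft: y_tw > y₂, so the jump is submerged.

y₂ = 2.20 ft; the jump is submerged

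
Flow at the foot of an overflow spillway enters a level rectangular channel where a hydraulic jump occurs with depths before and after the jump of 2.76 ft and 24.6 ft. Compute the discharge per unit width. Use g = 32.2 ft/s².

For a rectangular channel the momentum equation gives q² = ½·g·y₁·y₂·(y₁ + y₂) = ½×32.2×2.76×24.6×27.4 = 29908.
q = √29908 = 173 ft²/s.

q = 173 ft²/s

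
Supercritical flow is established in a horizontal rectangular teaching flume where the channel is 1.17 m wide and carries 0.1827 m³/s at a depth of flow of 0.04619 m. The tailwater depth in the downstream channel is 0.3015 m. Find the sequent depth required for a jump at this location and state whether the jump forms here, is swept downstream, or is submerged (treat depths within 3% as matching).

y₂ = 0.3058 m; the jump forms here

q = Q/b = 0.1827/1.17 = 0.1562 m²/s; V₁ = q/y₁ = 3.381 m/s. Fr₁ = V₁/√(g·y₁) = 5.022.
Bélanger equation: y₂/y₁ = ½[√(1 + 8Fr₁²) − 1] = ½[√202.78 − 1] = 6.620.
y₂ = 6.620 × 0.04619 = 0.3058 m.
Tailwater y_tw = 0.3015 m: y_tw ≈ y₂, so the jump forms here.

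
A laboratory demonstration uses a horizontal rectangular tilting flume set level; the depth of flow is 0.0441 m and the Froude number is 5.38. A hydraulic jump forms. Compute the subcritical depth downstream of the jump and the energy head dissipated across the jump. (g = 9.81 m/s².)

Fr₁ = 5.38 (given).
By Bélanger, y₂/y₁ = ½[√(1 + 8Fr₁²) − 1] = ½[√232.6 − 1] = 7.12.
y₂ = 7.12 × 0.0441 = 0.314 m.
V₁ = Fr₁·√(g·y₁) = 5.38×√(9.81×0.0441) = 3.54 m/s; q = V₁·y₁ = 0.156 m²/s. V₂ = q/y₂ = 0.156/0.314 = 0.497 m/s. E₁ = y₁ + V₁²/2g = 0.682 m; E₂ = y₂ + V₂²/2g = 0.327 m. ΔE = E₁ − E₂ = 0.356 m.

y₂ = 0.314 m; ΔE = 0.356 m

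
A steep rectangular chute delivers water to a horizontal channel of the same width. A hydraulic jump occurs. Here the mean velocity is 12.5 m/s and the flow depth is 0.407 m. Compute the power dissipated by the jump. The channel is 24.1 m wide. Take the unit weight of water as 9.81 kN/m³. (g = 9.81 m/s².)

P = 5838 kW

Fr₁ = V₁/√(g·y₁) = 12.5/√(9.81×0.407) = 6.26.
From the momentum equation for a rectangular channel, y₂/y₁ = ½[√(1 + 8Fr₁²) − 1] = ½[√314.1 − 1] = 8.36.
y₂ = 8.36 × 0.407 = 3.40 m.
q = V₁·y₁ = 12.5 × 0.407 = 5.09 m²/s. V₂ = q/y₂ = 5.09/3.40 = 1.50 m/s. E₁ = y₁ + V₁²/2g = 8.37 m; E₂ = y₂ + V₂²/2g = 3.52 m. ΔE = E₁ − E₂ = 4.85 m.
Q = q·b = 5.09 × 24.1 = 123 m³/s. P = γ·Q·ΔE = 9.81 × 123 × 4.85 = 5838 kW.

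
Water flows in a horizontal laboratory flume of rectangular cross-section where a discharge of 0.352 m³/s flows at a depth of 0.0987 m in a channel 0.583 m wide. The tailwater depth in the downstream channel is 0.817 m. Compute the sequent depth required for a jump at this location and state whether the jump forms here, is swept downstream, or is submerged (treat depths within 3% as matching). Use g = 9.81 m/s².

q = Q/b = 0.352/0.583 = 0.604 m²/s; V₁ = q/y₁ = 6.12 m/s. Fr₁ = V₁/√(g·y₁) = 6.22.
By Bélanger, y₂/y₁ = ½[√(1 + 8Fr₁²) − 1] = ½[√310.2 − 1] = 8.31.
y₂ = 8.31 × 0.0987 = 0.820 m.
Tailwater y_tw = 0.817 m: y_tw ≈ y₂, so the jump forms here.

y₂ = 0.820 m; the jump forms here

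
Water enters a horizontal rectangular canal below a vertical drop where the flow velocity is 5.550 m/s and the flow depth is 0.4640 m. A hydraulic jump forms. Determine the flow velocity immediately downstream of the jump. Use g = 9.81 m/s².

V₂ = 1.728 m/s

Fr₁ = V₁/√(g·y₁) = 5.550/√(9.81×0.4640) = 2.601.
By Bélanger, y₂/y₁ = ½[√(1 + 8Fr₁²) − 1] = ½[√55.136 − 1] = 3.213.
y₂ = 3.213 × 0.4640 = 1.491 m.
q = V₁·y₁ = 5.550 × 0.4640 = 2.575 m²/s.
V₂ = q/y₂ = 2.575/1.491 = 1.728 m/s.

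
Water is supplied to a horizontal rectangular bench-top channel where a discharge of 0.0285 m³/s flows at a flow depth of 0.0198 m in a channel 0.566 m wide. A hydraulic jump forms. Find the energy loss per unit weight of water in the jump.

ΔE = 0.192 m

q = Q/b = 0.0285/0.566 = 0.0504 m²/s; V₁ = q/y₁ = 2.54 m/s. Fr₁ = V₁/√(g·y₁) = 5.77.
Sequent-depth ratio: y₂/y₁ = ½[√(1 + 8Fr₁²) − 1] = ½[√267.4 − 1] = 7.68.
y₂ = 7.68 × 0.0198 = 0.152 m.
Head loss: ΔE = (y₂ − y₁)³/(4y₁y₂) = (0.152 − 0.0198)³/(4×0.0198×0.152) = 0.00231/0.0120 = 0.192 m.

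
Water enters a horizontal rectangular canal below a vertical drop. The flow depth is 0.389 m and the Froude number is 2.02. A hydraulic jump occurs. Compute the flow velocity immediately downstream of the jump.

Fr₁ = 2.02 (given).
Sequent-depth ratio: y₂/y₁ = ½[√(1 + 8Fr₁²) − 1] = ½[√33.64 − 1] = 2.40.
y₂ = 2.40 × 0.389 = 0.934 m.
V₁ = Fr₁·√(g·y₁) = 2.02×√(9.81×0.389) = 3.95 m/s; q = V₁·y₁ = 1.54 m²/s.
V₂ = q/y₂ = 1.54/0.934 = 1.64 m/s.

V₂ = 1.64 m/s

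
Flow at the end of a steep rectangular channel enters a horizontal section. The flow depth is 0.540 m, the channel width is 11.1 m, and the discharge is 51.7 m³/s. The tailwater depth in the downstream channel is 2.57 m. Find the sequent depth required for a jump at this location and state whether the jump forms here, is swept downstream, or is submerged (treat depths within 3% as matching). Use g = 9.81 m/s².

q = Q/b = 51.7/11.1 = 4.66 m²/s; V₁ = q/y₁ = 8.63 m/s. Fr₁ = V₁/√(g·y₁) = 3.75.
Sequent-depth ratio: y₂/y₁ = ½[√(1 + 8Fr₁²) − 1] = ½[√113.4 − 1] = 4.82.
y₂ = 4.82 × 0.540 = 2.60 m.
Tailwater y_tw = 2.57 m: y_tw ≈ y₂, so the jump forms here.

y₂ = 2.60 m; the jump forms here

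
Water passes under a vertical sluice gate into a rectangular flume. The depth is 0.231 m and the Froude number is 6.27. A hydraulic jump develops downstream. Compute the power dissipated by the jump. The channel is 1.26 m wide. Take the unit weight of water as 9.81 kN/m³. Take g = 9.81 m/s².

P = 74.7 kW

Fr₁ = 6.27 (given).
By Bélanger, y₂/y₁ = ½[√(1 + 8Fr₁²) − 1] = ½[√315.5 − 1] = 8.38.
y₂ = 8.38 × 0.231 = 1.94 m.
Head loss: ΔE = (y₂ − y₁)³/(4y₁y₂) = (1.94 − 0.231)³/(4×0.231×1.94) = 4.96/1.79 = 2.77 m.
V₁ = Fr₁·√(g·y₁) = 6.27×√(9.81×0.231) = 9.44 m/s; q = V₁·y₁ = 2.18 m²/s. Q = q·b = 2.18 × 1.26 = 2.75 m³/s. P = γ·Q·ΔE = 9.81 × 2.75 × 2.77 = 74.7 kW.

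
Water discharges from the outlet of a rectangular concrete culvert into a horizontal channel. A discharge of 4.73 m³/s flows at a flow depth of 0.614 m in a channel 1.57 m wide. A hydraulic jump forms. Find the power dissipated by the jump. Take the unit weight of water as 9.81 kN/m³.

P = 7.75 kW

q = Q/b = 4.73/1.57 = 3.01 m²/s; V₁ = q/y₁ = 4.91 m/s. Fr₁ = V₁/√(g·y₁) = 2.00.
Bélanger equation: y₂/y₁ = ½[√(1 + 8Fr₁²) − 1] = ½[√32.98 − 1] = 2.37.
y₂ = 2.37 × 0.614 = 1.46 m.
V₂ = q/y₂ = 3.01/1.46 = 2.07 m/s. E₁ = y₁ + V₁²/2g = 1.84 m; E₂ = y₂ + V₂²/2g = 1.67 m. ΔE = E₁ − E₂ = 0.167 m.
P = γ·Q·ΔE = 9.81 × 4.73 × 0.167 = 7.75 kW.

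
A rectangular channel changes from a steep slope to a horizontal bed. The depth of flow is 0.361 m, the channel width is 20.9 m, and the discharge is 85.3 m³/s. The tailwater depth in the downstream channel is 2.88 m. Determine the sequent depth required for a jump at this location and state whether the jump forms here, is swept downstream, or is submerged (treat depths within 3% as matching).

q = Q/b = 85.3/20.9 = 4.08 m²/s; V₁ = q/y₁ = 11.3 m/s. Fr₁ = V₁/√(g·y₁) = 6.01.
By Bélanger, y₂/y₁ = ½[√(1 + 8Fr₁²) − 1] = ½[√289.7 − 1] = 8.01.
y₂ = 8.01 × 0.361 = 2.89 m.
Tailwater y_tw = 2.88 m: y_tw ≈ y₂, so the jump forms here.

y₂ = 2.89 m; the jump forms here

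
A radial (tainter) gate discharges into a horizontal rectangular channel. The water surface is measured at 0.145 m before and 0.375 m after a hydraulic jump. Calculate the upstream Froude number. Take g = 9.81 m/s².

Fr₁ = 2.15

For a rectangular channel the momentum equation gives q² = ½·g·y₁·y₂·(y₁ + y₂) = ½×9.81×0.145×0.375×0.520 = 0.139.
q = √0.139 = 0.372 m²/s.
V₁ = q/y₁ = 2.57 m/s; Fr₁ = V₁/√(g·y₁) = 2.15.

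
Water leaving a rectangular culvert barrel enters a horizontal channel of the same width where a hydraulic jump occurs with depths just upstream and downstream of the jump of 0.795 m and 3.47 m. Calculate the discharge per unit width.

q = 7.60 m²/s

For a rectangular channel the momentum equation gives q² = ½·g·y₁·y₂·(y₁ + y₂) = ½×9.81×0.795×3.47×4.27 = 57.7.
q = √57.7 = 7.60 m²/s.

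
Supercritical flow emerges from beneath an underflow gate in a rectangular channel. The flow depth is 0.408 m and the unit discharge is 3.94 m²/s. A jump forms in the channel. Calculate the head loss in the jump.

ΔE = 2.45 m

V₁ = q/y₁ = 3.94/0.408 = 9.66 m/s. Fr₁ = V₁/√(g·y₁) = 9.66/√(9.81×0.408) = 4.83.
Sequent-depth ratio: y₂/y₁ = ½[√(1 + 8Fr₁²) − 1] = ½[√187.4 − 1] = 6.34.
y₂ = 6.34 × 0.408 = 2.59 m.
Head loss: ΔE = (y₂ − y₁)³/(4y₁y₂) = (2.59 − 0.408)³/(4×0.408×2.59) = 10.4/4.22 = 2.45 m.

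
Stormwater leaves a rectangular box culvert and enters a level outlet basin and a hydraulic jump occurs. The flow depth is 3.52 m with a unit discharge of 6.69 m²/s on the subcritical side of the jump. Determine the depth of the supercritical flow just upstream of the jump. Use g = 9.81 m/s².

y₁ = 0.625 m

V₂ = q/y₂ = 6.69/3.52 = 1.90 m/s; Fr₂ = V₂/√(g·y₂) = 0.323.
From the momentum equation (using Fr₂), y₁/y₂ = ½[√(1 + 8Fr₂²) − 1] = ½[√1.837 − 1] = 0.178.
y₁ = 0.178 × 3.52 = 0.625 m.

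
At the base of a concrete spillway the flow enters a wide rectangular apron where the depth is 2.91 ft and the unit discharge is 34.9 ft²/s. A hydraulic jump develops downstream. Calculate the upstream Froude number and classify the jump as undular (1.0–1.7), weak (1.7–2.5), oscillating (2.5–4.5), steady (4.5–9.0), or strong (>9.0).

Fr₁ = 1.24; undular jump

V₁ = q/y₁ = 34.9/2.91 = 12.0 ft/s. Fr₁ = V₁/√(g·y₁) = 12.0/√(32.2×2.91) = 1.24.
Fr₁ = 1.24 lies in the undular range.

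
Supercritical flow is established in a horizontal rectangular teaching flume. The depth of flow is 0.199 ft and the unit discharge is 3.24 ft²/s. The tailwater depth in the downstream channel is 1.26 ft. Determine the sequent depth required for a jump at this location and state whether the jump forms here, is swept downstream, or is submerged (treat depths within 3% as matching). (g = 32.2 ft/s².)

V₁ = q/y₁ = 3.24/0.199 = 16.3 ft/s. Fr₁ = V₁/√(g·y₁) = 16.3/√(32.2×0.199) = 6.43.
Bélanger equation: y₂/y₁ = ½[√(1 + 8Fr₁²) − 1] = ½[√332.0 − 1] = 8.61.
y₂ = 8.61 × 0.199 = 1.71 ft.
Tailwater y_tw = 1.26 ft: y_tw < y₂, so the jump is swept downstream.

y₂ = 1.71 ft; the jump is swept downstream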